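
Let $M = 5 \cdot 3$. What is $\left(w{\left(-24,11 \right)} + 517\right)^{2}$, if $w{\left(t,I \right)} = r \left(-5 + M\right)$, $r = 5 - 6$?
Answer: $257049$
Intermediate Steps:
$r = -1$ ($r = 5 - 6 = -1$)
$M = 15$
$w{\left(t,I \right)} = -10$ ($w{\left(t,I \right)} = - (-5 + 15) = \left(-1\right) 10 = -10$)
$\left(w{\left(-24,11 \right)} + 517\right)^{2} = \left(-10 + 517\right)^{2} = 507^{2} = 257049$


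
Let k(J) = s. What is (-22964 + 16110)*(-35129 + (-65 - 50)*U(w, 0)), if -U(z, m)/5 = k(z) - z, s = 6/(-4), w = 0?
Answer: 246685741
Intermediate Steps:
s = -3/2 (s = 6*(-¼) = -3/2 ≈ -1.5000)
k(J) = -3/2
U(z, m) = 15/2 + 5*z (U(z, m) = -5*(-3/2 - z) = 15/2 + 5*z)
(-22964 + 16110)*(-35129 + (-65 - 50)*U(w, 0)) = (-22964 + 16110)*(-35129 + (-65 - 50)*(15/2 + 5*0)) = -6854*(-35129 - 115*(15/2 + 0)) = -6854*(-35129 - 115*15/2) = -6854*(-35129 - 1725/2) = -6854*(-71983/2) = 246685741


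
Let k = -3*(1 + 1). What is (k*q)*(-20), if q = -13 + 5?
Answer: -960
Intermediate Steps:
k = -6 (k = -3*2 = -6)
q = -8
(k*q)*(-20) = -6*(-8)*(-20) = 48*(-20) = -960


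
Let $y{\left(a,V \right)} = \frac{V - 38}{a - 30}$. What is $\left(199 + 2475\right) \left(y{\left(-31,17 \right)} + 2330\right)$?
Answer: $\frac{380111774}{61} \approx 6.2313 \cdot 10^{6}$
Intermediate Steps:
$y{\left(a,V \right)} = \frac{-38 + V}{-30 + a}$
$\left(199 + 2475\right) \left(y{\left(-31,17 \right)} + 2330\right) = \left(199 + 2475\right) \left(\frac{-38 + 17}{-30 - 31} + 2330\right) = 2674 \left(\frac{1}{-61} \left(-21\right) + 2330\right) = 2674 \left(\left(- \frac{1}{61}\right) \left(-21\right) + 2330\right) = 2674 \left(\frac{21}{61} + 2330\right) = 2674 \cdot \frac{142151}{61} = \frac{380111774}{61}$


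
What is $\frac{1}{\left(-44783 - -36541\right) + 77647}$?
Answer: $\frac{1}{69405} \approx 1.4408 \cdot 10^{-5}$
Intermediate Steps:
$\frac{1}{\left(-44783 - -36541\right) + 77647} = \frac{1}{\left(-44783 + 36541\right) + 77647} = \frac{1}{-8242 + 77647} = \frac{1}{69405}$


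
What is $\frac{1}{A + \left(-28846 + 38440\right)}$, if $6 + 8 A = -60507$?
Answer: $\frac{8}{16239} \approx 0.00049264$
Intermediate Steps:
$A = - \frac{60513}{8}$ ($A = - \frac{3}{4} + \frac{1}{8} \left(-60507\right) = - \frac{3}{4} - \frac{60507}{8} = - \frac{60513}{8} \approx -7564.1$)
$\frac{1}{A + \left(-28846 + 38440\right)} = \frac{1}{- \frac{60513}{8} + \left(-28846 + 38440\right)} = \frac{1}{- \frac{60513}{8} + 9594} = \frac{1}{\frac{16239}{8}} = \frac{8}{16239}$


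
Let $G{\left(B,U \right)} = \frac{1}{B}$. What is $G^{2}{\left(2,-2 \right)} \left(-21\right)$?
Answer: $- \frac{21}{4} \approx -5.25$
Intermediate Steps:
$G^{2}{\left(2,-2 \right)} \left(-21\right) = \left(\frac{1}{2}\right)^{2} \left(-21\right) = \frac{1}{4} \left(-21\right) = - \frac{21}{4}$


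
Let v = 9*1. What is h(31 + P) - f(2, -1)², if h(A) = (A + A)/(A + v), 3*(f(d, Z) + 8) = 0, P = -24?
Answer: -505/8 ≈ -63.125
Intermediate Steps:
v = 9
f(d, Z) = -8 (f(d, Z) = -8 + (⅓)*0 = -8 + 0 = -8)
h(A) = 2*A/(9 + A) (h(A) = (A + A)/(A + 9) = (2*A)/(9 + A) = 2*A/(9 + A))
h(31 + P) - f(2, -1)² = 2*(31 - 24)/(9 + (31 - 24)) - 1*(-8)² = 2*7/(9 + 7) - 1*64 = 2*7/16 - 64 = 2*7*(1/16) - 64 = 7/8 - 64 = -505/8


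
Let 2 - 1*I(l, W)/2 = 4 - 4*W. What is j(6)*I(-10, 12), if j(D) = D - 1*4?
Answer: 184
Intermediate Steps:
j(D) = -4 + D (j(D) = D - 4 = -4 + D)
I(l, W) = -4 + 8*W (I(l, W) = 4 - 2*(4 - 4*W) = 4 + (-8 + 8*W) = -4 + 8*W)
j(6)*I(-10, 12) = (-4 + 6)*(-4 + 8*12) = 2*(-4 + 96) = 2*92 = 184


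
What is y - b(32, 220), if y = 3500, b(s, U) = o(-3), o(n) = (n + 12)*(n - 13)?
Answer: 3644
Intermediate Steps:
o(n) = (-13 + n)*(12 + n) (o(n) = (12 + n)*(-13 + n) = (-13 + n)*(12 + n))
b(s, U) = -144 (b(s, U) = -156 + (-3)² - 1*(-3) = -156 + 9 + 3 = -144)
y - b(32, 220) = 3500 - 1*(-144) = 3500 + 144 = 3644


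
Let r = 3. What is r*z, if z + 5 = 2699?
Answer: 8082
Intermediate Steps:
z = 2694 (z = -5 + 2699 = 2694)
r*z = 3*2694 = 8082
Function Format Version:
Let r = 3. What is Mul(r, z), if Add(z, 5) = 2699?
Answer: 8082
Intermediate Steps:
z = 2694 (z = Add(-5, 2699) = 2694)
Mul(r, z) = Mul(3, 2694) = 8082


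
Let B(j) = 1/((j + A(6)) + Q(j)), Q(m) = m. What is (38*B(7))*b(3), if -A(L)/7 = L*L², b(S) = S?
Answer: -57/749 ≈ -0.076101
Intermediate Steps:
A(L) = -7*L³ (A(L) = -7*L*L² = -7*L³)
B(j) = 1/(-1512 + 2*j) (B(j) = 1/((j - 7*6³) + j) = 1/((j - 7*216) + j) = 1/((j - 1512) + j) = 1/((-1512 + j) + j) = 1/(-1512 + 2*j))
(38*B(7))*b(3) = (38*(1/(2*(-756 + 7))))*3 = (38*((½)/(-749)))*3 = (38*((½)*(-1/749)))*3 = (38*(-1/1498))*3 = -19/749*3 = -57/749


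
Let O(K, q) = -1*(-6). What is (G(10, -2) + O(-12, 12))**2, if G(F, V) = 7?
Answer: 169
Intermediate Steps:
O(K, q) = 6
(G(10, -2) + O(-12, 12))**2 = (7 + 6)**2 = 13**2 = 169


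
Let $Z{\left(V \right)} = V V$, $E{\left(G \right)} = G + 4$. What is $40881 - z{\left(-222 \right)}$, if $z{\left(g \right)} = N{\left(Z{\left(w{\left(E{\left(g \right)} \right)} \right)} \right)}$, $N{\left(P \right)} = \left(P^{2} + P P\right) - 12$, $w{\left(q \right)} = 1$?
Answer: $40891$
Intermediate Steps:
$E{\left(G \right)} = 4 + G$
$Z{\left(V \right)} = V^{2}$
$N{\left(P \right)} = -12 + 2 P^{2}$ ($N{\left(P \right)} = \left(P^{2} + P^{2}\right) - 12 = 2 P^{2} - 12 = -12 + 2 P^{2}$)
$z{\left(g \right)} = -10$ ($z{\left(g \right)} = -12 + 2 \left(1^{2}\right)^{2} = -12 + 2 \cdot 1^{2} = -12 + 2 \cdot 1 = -12 + 2 = -10$)
$40881 - z{\left(-222 \right)} = 40881 - -10 = 40881 + 10 = 40891$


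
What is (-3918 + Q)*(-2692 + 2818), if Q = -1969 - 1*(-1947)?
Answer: -496440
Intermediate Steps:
Q = -22 (Q = -1969 + 1947 = -22)
(-3918 + Q)*(-2692 + 2818) = (-3918 - 22)*(-2692 + 2818) = -3940*126 = -496440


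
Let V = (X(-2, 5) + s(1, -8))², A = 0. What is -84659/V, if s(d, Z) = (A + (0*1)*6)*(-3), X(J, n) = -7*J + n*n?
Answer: -84659/1521 ≈ -55.660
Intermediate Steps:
X(J, n) = n² - 7*J (X(J, n) = -7*J + n² = n² - 7*J)
s(d, Z) = 0 (s(d, Z) = (0 + (0*1)*6)*(-3) = (0 + 0*6)*(-3) = (0 + 0)*(-3) = 0*(-3) = 0)
V = 1521 (V = ((5² - 7*(-2)) + 0)² = ((25 + 14) + 0)² = (39 + 0)² = 39² = 1521)
-84659/V = -84659/1521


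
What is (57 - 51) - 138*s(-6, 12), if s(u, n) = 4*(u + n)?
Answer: -3306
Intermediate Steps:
s(u, n) = 4*n + 4*u (s(u, n) = 4*(n + u) = 4*n + 4*u)
(57 - 51) - 138*s(-6, 12) = (57 - 51) - 138*(4*12 + 4*(-6)) = 6 - 138*(48 - 24) = 6 - 138*24 = 6 - 3312 = -3306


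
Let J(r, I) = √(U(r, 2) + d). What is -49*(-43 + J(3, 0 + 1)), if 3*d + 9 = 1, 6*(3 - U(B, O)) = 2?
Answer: 2107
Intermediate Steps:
U(B, O) = 8/3 (U(B, O) = 3 - ⅙*2 = 3 - ⅓ = 8/3)
d = -8/3 (d = -3 + (⅓)*1 = -3 + ⅓ = -8/3 ≈ -2.6667)
J(r, I) = 0 (J(r, I) = √(8/3 - 8/3) = √0 = 0)
-49*(-43 + J(3, 0 + 1)) = -49*(-43 + 0) = -49*(-43) = 2107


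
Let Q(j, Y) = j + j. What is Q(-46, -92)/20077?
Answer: -92/20077 ≈ -0.0045824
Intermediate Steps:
Q(j, Y) = 2*j
Q(-46, -92)/20077 = (2*(-46))/20077 = -92*1/20077 = -92/20077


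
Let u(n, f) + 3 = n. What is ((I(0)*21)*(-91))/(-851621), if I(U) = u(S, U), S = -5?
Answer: -15288/851621 ≈ -0.017952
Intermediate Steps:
u(n, f) = -3 + n
I(U) = -8 (I(U) = -3 - 5 = -8)
((I(0)*21)*(-91))/(-851621) = (-8*21*(-91))/(-851621) = -168*(-91)*(-1/851621) = 15288*(-1/851621) = -15288/851621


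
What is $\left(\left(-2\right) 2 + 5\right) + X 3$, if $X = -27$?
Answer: $-80$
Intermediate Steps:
$\left(\left(-2\right) 2 + 5\right) + X 3 = \left(\left(-2\right) 2 + 5\right) - 81 = \left(-4 + 5\right) - 81 = 1 - 81 = -80$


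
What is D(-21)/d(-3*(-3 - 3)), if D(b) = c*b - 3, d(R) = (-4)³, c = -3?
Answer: -15/16 ≈ -0.93750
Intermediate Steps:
d(R) = -64
D(b) = -3 - 3*b (D(b) = -3*b - 3 = -3 - 3*b)
D(-21)/d(-3*(-3 - 3)) = (-3 - 3*(-21))/(-64) = (-3 + 63)*(-1/64) = 60*(-1/64) = -15/16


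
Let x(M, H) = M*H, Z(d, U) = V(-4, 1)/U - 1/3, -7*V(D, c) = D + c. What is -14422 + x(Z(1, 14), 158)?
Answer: -2127065/147 ≈ -14470.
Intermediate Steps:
V(D, c) = -D/7 - c/7 (V(D, c) = -(D + c)/7 = -D/7 - c/7)
Z(d, U) = -1/3 + 3/(7*U) (Z(d, U) = (-1/7*(-4) - 1/7*1)/U - 1/3 = (4/7 - 1/7)/U - 1*1/3 = 3/(7*U) - 1/3 = -1/3 + 3/(7*U))
x(M, H) = H*M
-14422 + x(Z(1, 14), 158) = -14422 + 158*((1/21)*(9 - 7*14)/14) = -14422 + 158*((1/21)*(1/14)*(9 - 98)) = -14422 + 158*((1/21)*(1/14)*(-89)) = -14422 + 158*(-89/294) = -14422 - 7031/147 = -2127065/147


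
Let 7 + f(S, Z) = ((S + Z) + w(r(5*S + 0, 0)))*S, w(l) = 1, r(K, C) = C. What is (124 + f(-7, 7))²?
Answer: 12100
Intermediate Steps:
f(S, Z) = -7 + S*(1 + S + Z) (f(S, Z) = -7 + ((S + Z) + 1)*S = -7 + (1 + S + Z)*S = -7 + S*(1 + S + Z))
(124 + f(-7, 7))² = (124 + (-7 - 7 + (-7)² - 7*7))² = (124 + (-7 - 7 + 49 - 49))² = (124 - 14)² = 110² = 12100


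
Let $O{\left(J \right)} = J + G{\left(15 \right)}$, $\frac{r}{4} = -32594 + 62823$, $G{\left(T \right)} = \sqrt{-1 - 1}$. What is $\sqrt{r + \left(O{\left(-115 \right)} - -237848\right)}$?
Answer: $\sqrt{358649 + i \sqrt{2}} \approx 598.87 + 0.001 i$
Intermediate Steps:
$G{\left(T \right)} = i \sqrt{2}$ ($G{\left(T \right)} = \sqrt{-2} = i \sqrt{2}$)
$r = 120916$ ($r = 4 \left(-32594 + 62823\right) = 4 \cdot 30229 = 120916$)
$O{\left(J \right)} = J + i \sqrt{2}$
$\sqrt{r + \left(O{\left(-115 \right)} - -237848\right)} = \sqrt{120916 - \left(-237733 - i \sqrt{2}\right)} = \sqrt{120916 + \left(\left(-115 + i \sqrt{2}\right) + 237848\right)} = \sqrt{120916 + \left(237733 + i \sqrt{2}\right)} = \sqrt{358649 + i \sqrt{2}}$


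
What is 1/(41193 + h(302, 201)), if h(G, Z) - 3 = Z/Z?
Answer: 1/41197 ≈ 2.4274e-5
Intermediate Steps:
h(G, Z) = 4 (h(G, Z) = 3 + Z/Z = 3 + 1 = 4)
1/(41193 + h(302, 201)) = 1/(41193 + 4) = 1/41197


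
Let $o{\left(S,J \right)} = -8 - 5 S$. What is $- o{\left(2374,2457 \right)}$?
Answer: $11878$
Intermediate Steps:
$- o{\left(2374,2457 \right)} = - (-8 - 11870) = \left(-1\right) \left(-11878\right) = 11878$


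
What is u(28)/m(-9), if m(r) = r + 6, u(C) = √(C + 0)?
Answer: -2*√7/3 ≈ -1.7638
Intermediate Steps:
u(C) = √C
m(r) = 6 + r
u(28)/m(-9) = √28/(6 - 9) = (2*√7)/(-3) = (2*√7)*(-⅓) = -2*√7/3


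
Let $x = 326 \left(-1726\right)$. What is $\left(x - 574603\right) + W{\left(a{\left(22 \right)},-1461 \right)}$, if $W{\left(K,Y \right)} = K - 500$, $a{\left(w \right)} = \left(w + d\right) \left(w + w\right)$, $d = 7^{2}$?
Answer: $-1134655$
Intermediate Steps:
$d = 49$
$x = -562676$
$a{\left(w \right)} = 2 w \left(49 + w\right)$ ($a{\left(w \right)} = \left(w + 49\right) \left(w + w\right) = \left(49 + w\right) 2 w = 2 w \left(49 + w\right)$)
$W{\left(K,Y \right)} = -500 + K$
$\left(x - 574603\right) + W{\left(a{\left(22 \right)},-1461 \right)} = \left(-562676 - 574603\right) - \left(500 - 44 \left(49 + 22\right)\right) = -1137279 - \left(500 - 3124\right) = -1137279 + \left(-500 + 3124\right) = -1137279 + 2624 = -1134655$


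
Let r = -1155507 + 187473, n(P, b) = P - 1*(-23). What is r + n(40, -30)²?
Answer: -964065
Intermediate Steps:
n(P, b) = 23 + P (n(P, b) = P + 23 = 23 + P)
r = -968034
r + n(40, -30)² = -968034 + (23 + 40)² = -968034 + 63² = -968034 + 3969 = -964065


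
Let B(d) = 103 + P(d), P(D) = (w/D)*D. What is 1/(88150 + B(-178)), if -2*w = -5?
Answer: 2/176511 ≈ 1.1331e-5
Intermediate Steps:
w = 5/2 (w = -1/2*(-5) = 5/2 ≈ 2.5000)
P(D) = 5/2 (P(D) = (5/(2*D))*D = 5/2)
B(d) = 211/2 (B(d) = 103 + 5/2 = 211/2)
1/(88150 + B(-178)) = 1/(88150 + 211/2) = 1/(176511/2) = 2/176511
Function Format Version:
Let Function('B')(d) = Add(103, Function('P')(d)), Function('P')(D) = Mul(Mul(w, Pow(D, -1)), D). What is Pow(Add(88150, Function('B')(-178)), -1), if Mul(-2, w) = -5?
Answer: Rational(2, 176511) ≈ 1.1331e-5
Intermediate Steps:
w = Rational(5, 2) (w = Mul(Rational(-1, 2), -5) = Rational(5, 2) ≈ 2.5000)
Function('P')(D) = Rational(5, 2) (Function('P')(D) = Mul(Mul(Rational(5, 2), Pow(D, -1)), D) = Rational(5, 2))
Function('B')(d) = Rational(211, 2) (Function('B')(d) = Add(103, Rational(5, 2)) = Rational(211, 2))
Pow(Add(88150, Function('B')(-178)), -1) = Pow(Add(88150, Rational(211, 2)), -1) = Pow(Rational(176511, 2), -1) = Rational(2, 176511)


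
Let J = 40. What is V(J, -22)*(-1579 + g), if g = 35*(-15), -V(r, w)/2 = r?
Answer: 168320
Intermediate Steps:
V(r, w) = -2*r
g = -525
V(J, -22)*(-1579 + g) = (-2*40)*(-1579 - 525) = -80*(-2104) = 168320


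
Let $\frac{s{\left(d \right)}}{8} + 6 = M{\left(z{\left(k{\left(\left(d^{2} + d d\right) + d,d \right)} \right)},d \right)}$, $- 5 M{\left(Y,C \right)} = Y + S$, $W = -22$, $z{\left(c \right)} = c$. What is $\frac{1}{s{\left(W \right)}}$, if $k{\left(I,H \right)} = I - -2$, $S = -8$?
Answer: $- \frac{1}{1552} \approx -0.00064433$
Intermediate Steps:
$k{\left(I,H \right)} = 2 + I$ ($k{\left(I,H \right)} = I + 2 = 2 + I$)
$M{\left(Y,C \right)} = \frac{8}{5} - \frac{Y}{5}$ ($M{\left(Y,C \right)} = - \frac{Y - 8}{5} = - \frac{-8 + Y}{5} = \frac{8}{5} - \frac{Y}{5}$)
$s{\left(d \right)} = - \frac{192}{5} - \frac{16 d^{2}}{5} - \frac{8 d}{5}$ ($s{\left(d \right)} = -48 + 8 \left(\frac{8}{5} - \frac{2 + \left(\left(d^{2} + d d\right) + d\right)}{5}\right) = -48 + 8 \left(\frac{8}{5} - \frac{2 + \left(\left(d^{2} + d^{2}\right) + d\right)}{5}\right) = -48 + 8 \left(\frac{8}{5} - \frac{2 + \left(2 d^{2} + d\right)}{5}\right) = -48 + 8 \left(\frac{8}{5} - \frac{2 + \left(d + 2 d^{2}\right)}{5}\right) = -48 + 8 \left(\frac{8}{5} - \frac{2 + d + 2 d^{2}}{5}\right) = -48 + 8 \left(\frac{8}{5} - \left(\frac{2}{5} + \frac{d}{5} + \frac{2 d^{2}}{5}\right)\right) = -48 + 8 \left(\frac{6}{5} - \frac{2 d^{2}}{5} - \frac{d}{5}\right) = -48 - \left(- \frac{48}{5} + \frac{8 d}{5} + \frac{16 d^{2}}{5}\right) = - \frac{192}{5} - \frac{16 d^{2}}{5} - \frac{8 d}{5}$)
$\frac{1}{s{\left(W \right)}} = \frac{1}{- \frac{192}{5} - - \frac{176 \left(1 + 2 \left(-22\right)\right)}{5}} = \frac{1}{- \frac{192}{5} - - \frac{176 \left(1 - 44\right)}{5}} = \frac{1}{- \frac{192}{5} - \left(- \frac{176}{5}\right) \left(-43\right)} = \frac{1}{- \frac{192}{5} - \frac{7568}{5}} = \frac{1}{-1552} = - \frac{1}{1552}$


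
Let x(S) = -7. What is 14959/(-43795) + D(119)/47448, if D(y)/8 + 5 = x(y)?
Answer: -29749123/86582715 ≈ -0.34359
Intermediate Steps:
D(y) = -96 (D(y) = -40 + 8*(-7) = -40 - 56 = -96)
14959/(-43795) + D(119)/47448 = 14959/(-43795) - 96/47448 = 14959*(-1/43795) - 96*1/47448 = -14959/43795 - 4/1977 = -29749123/86582715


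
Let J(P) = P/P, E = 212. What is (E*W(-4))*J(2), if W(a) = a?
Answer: -848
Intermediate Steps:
J(P) = 1
(E*W(-4))*J(2) = (212*(-4))*1 = -848*1 = -848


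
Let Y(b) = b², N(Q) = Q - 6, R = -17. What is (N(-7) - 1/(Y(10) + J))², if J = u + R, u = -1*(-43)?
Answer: 2686321/15876 ≈ 169.21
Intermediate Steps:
u = 43
N(Q) = -6 + Q
J = 26 (J = 43 - 17 = 26)
(N(-7) - 1/(Y(10) + J))² = ((-6 - 7) - 1/(10² + 26))² = (-13 - 1/(100 + 26))² = (-13 - 1/126)² = (-1639/126)² = 2686321/15876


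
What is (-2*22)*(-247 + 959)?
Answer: -31328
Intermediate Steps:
(-2*22)*(-247 + 959) = -44*712 = -31328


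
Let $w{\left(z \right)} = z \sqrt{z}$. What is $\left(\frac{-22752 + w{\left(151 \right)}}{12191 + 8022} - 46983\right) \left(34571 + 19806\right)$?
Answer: $- \frac{51641300253387}{20213} + \frac{8210927 \sqrt{151}}{20213} \approx -2.5549 \cdot 10^{9}$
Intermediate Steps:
$w{\left(z \right)} = z^{\frac{3}{2}}$
$\left(\frac{-22752 + w{\left(151 \right)}}{12191 + 8022} - 46983\right) \left(34571 + 19806\right) = \left(\frac{-22752 + 151^{\frac{3}{2}}}{12191 + 8022} - 46983\right) \left(34571 + 19806\right) = \left(\frac{-22752 + 151 \sqrt{151}}{20213} - 46983\right) 54377 = \left(\left(-22752 + 151 \sqrt{151}\right) \frac{1}{20213} - 46983\right) 54377 = \left(\left(- \frac{22752}{20213} + \frac{151 \sqrt{151}}{20213}\right) - 46983\right) 54377 = \left(- \frac{949690131}{20213} + \frac{151 \sqrt{151}}{20213}\right) 54377 = - \frac{51641300253387}{20213} + \frac{8210927 \sqrt{151}}{20213}$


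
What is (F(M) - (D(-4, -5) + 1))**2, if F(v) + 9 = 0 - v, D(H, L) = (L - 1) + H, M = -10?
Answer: 100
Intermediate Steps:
D(H, L) = -1 + H + L (D(H, L) = (-1 + L) + H = -1 + H + L)
F(v) = -9 - v (F(v) = -9 + (0 - v) = -9 - v)
(F(M) - (D(-4, -5) + 1))**2 = ((-9 - 1*(-10)) - ((-1 - 4 - 5) + 1))**2 = ((-9 + 10) - (-10 + 1))**2 = (1 - 1*(-9))**2 = (1 + 9)**2 = 10**2 = 100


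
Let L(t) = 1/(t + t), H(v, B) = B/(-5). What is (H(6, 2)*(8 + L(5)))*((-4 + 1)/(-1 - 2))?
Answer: -81/25 ≈ -3.2400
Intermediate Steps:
H(v, B) = -B/5 (H(v, B) = B*(-⅕) = -B/5)
L(t) = 1/(2*t)
(H(6, 2)*(8 + L(5)))*((-4 + 1)/(-1 - 2)) = ((-⅕*2)*(8 + (½)/5))*((-4 + 1)/(-1 - 2)) = (-2*(8 + (½)*(⅕))/5)*(-3/(-3)) = (-2*(8 + ⅒)/5)*(-3*(-⅓)) = -⅖*81/10*1 = -81/25*1 = -81/25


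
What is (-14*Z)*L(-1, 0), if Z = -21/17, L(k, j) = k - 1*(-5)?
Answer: 1176/17 ≈ 69.177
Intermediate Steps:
L(k, j) = 5 + k (L(k, j) = k + 5 = 5 + k)
Z = -21/17 (Z = -21*1/17 = -21/17 ≈ -1.2353)
(-14*Z)*L(-1, 0) = (-14*(-21/17))*(5 - 1) = (294/17)*4 = 1176/17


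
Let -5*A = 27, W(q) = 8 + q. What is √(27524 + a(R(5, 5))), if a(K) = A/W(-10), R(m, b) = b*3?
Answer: √2752670/10 ≈ 165.91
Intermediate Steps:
R(m, b) = 3*b
A = -27/5 (A = -⅕*27 = -27/5 ≈ -5.4000)
a(K) = 27/10 (a(K) = -27/(5*(8 - 10)) = -27/5/(-2) = -27/5*(-½) = 27/10)
√(27524 + a(R(5, 5))) = √(27524 + 27/10) = √(275267/10) = √2752670/10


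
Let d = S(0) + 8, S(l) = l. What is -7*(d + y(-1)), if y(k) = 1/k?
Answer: -49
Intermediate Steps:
d = 8 (d = 0 + 8 = 8)
-7*(d + y(-1)) = -7*(8 + 1/(-1)) = -7*(8 - 1) = -7*7 = -49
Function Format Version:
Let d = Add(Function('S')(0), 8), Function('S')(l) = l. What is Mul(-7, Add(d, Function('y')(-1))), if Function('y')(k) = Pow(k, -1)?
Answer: -49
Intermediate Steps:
d = 8 (d = Add(0, 8) = 8)
Mul(-7, Add(d, Function('y')(-1))) = Mul(-7, Add(8, Pow(-1, -1))) = Mul(-7, Add(8, -1)) = Mul(-7, 7) = -49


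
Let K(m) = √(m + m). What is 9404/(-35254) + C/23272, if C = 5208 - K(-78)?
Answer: -2202941/51276943 - I*√39/11636 ≈ -0.042962 - 0.0005367*I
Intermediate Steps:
K(m) = √2*√m (K(m) = √(2*m) = √2*√m)
C = 5208 - 2*I*√39 (C = 5208 - √2*√(-78) = 5208 - √2*I*√78 = 5208 - 2*I*√39 ≈ 5208.0 - 12.49*I)
9404/(-35254) + C/23272 = 9404/(-35254) + (5208 - 2*I*√39)/23272 = 9404*(-1/35254) + (5208 - 2*I*√39)*(1/23272) = -4702/17627 + (651/2909 - I*√39/11636) = -2202941/51276943 - I*√39/11636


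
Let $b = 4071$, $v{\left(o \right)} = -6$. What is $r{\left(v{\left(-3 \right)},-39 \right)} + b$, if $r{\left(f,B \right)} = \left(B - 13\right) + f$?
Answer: $4013$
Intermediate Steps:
$r{\left(f,B \right)} = -13 + B + f$ ($r{\left(f,B \right)} = \left(-13 + B\right) + f = -13 + B + f$)
$r{\left(v{\left(-3 \right)},-39 \right)} + b = \left(-13 - 39 - 6\right) + 4071 = -58 + 4071 = 4013$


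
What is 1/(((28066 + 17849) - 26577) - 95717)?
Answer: -1/76379 ≈ -1.3093e-5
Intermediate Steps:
1/(((28066 + 17849) - 26577) - 95717) = 1/((45915 - 26577) - 95717) = 1/(19338 - 95717) = 1/(-76379) = -1/76379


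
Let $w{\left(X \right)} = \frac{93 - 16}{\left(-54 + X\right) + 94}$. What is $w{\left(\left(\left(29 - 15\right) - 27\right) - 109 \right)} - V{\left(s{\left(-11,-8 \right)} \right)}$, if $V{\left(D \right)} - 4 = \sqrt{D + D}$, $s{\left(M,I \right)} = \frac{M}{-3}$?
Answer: $- \frac{405}{82} - \frac{\sqrt{66}}{3} \approx -7.647$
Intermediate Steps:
$s{\left(M,I \right)} = - \frac{M}{3}$ ($s{\left(M,I \right)} = M \left(- \frac{1}{3}\right) = - \frac{M}{3}$)
$w{\left(X \right)} = \frac{77}{40 + X}$
$V{\left(D \right)} = 4 + \sqrt{2} \sqrt{D}$ ($V{\left(D \right)} = 4 + \sqrt{D + D} = 4 + \sqrt{2 D} = 4 + \sqrt{2} \sqrt{D}$)
$w{\left(\left(\left(29 - 15\right) - 27\right) - 109 \right)} - V{\left(s{\left(-11,-8 \right)} \right)} = \frac{77}{40 + \left(\left(\left(29 - 15\right) - 27\right) - 109\right)} - \left(4 + \sqrt{2} \sqrt{\left(- \frac{1}{3}\right) \left(-11\right)}\right) = \frac{77}{40 + \left(\left(14 - 27\right) - 109\right)} - \left(4 + \sqrt{2} \sqrt{\frac{11}{3}}\right) = \frac{77}{40 - 122} - \left(4 + \sqrt{2} \frac{\sqrt{33}}{3}\right) = \frac{77}{40 - 122} - \left(4 + \frac{\sqrt{66}}{3}\right) = \frac{77}{-82} - \left(4 + \frac{\sqrt{66}}{3}\right) = 77 \left(- \frac{1}{82}\right) - \left(4 + \frac{\sqrt{66}}{3}\right) = - \frac{77}{82} - \left(4 + \frac{\sqrt{66}}{3}\right) = - \frac{405}{82} - \frac{\sqrt{66}}{3}$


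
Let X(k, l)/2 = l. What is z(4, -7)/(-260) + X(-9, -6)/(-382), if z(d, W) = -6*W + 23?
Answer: -167/764 ≈ -0.21859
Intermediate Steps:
z(d, W) = 23 - 6*W
X(k, l) = 2*l
z(4, -7)/(-260) + X(-9, -6)/(-382) = (23 - 6*(-7))/(-260) + (2*(-6))/(-382) = (23 + 42)*(-1/260) - 12*(-1/382) = 65*(-1/260) + 6/191 = -¼ + 6/191 = -167/764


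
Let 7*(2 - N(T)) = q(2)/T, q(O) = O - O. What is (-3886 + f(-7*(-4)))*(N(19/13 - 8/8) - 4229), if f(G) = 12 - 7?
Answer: 16404987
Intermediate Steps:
q(O) = 0
f(G) = 5
N(T) = 2 (N(T) = 2 - 0/T = 2 - ⅐*0 = 2 + 0 = 2)
(-3886 + f(-7*(-4)))*(N(19/13 - 8/8) - 4229) = (-3886 + 5)*(2 - 4229) = -3881*(-4227) = 16404987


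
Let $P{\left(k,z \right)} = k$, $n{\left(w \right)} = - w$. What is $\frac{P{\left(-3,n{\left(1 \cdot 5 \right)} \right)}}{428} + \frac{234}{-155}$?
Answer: $- \frac{100617}{66340} \approx -1.5167$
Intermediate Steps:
$\frac{P{\left(-3,n{\left(1 \cdot 5 \right)} \right)}}{428} + \frac{234}{-155} = - \frac{3}{428} + \frac{234}{-155} = \left(-3\right) \frac{1}{428} + 234 \left(- \frac{1}{155}\right) = - \frac{3}{428} - \frac{234}{155} = - \frac{100617}{66340}$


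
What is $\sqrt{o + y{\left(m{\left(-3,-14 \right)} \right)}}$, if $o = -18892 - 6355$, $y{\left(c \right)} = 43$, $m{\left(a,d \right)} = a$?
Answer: $2 i \sqrt{6301} \approx 158.76 i$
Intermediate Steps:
$o = -25247$
$\sqrt{o + y{\left(m{\left(-3,-14 \right)} \right)}} = \sqrt{-25247 + 43} = \sqrt{-25204} = 2 i \sqrt{6301}$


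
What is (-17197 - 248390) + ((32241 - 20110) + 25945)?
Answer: -227511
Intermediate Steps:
(-17197 - 248390) + ((32241 - 20110) + 25945) = -265587 + (12131 + 25945) = -265587 + 38076 = -227511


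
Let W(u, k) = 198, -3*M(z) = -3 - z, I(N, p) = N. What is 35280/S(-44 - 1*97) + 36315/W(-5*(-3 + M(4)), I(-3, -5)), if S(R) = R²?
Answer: 8999555/48598 ≈ 185.18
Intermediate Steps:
M(z) = 1 + z/3 (M(z) = -(-3 - z)/3 = 1 + z/3)
35280/S(-44 - 1*97) + 36315/W(-5*(-3 + M(4)), I(-3, -5)) = 35280/((-44 - 1*97)²) + 36315/198 = 35280/((-44 - 97)²) + 36315*(1/198) = 35280/((-141)²) + 4035/22 = 35280/19881 + 4035/22 = 35280*(1/19881) + 4035/22 = 3920/2209 + 4035/22 = 8999555/48598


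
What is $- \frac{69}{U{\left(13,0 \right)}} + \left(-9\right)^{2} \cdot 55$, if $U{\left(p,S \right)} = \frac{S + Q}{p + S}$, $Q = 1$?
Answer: $3558$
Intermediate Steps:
$U{\left(p,S \right)} = \frac{1 + S}{S + p}$ ($U{\left(p,S \right)} = \frac{S + 1}{p + S} = \frac{1 + S}{S + p}$)
$- \frac{69}{U{\left(13,0 \right)}} + \left(-9\right)^{2} \cdot 55 = - \frac{69}{\frac{1}{0 + 13} \left(1 + 0\right)} + \left(-9\right)^{2} \cdot 55 = - \frac{69}{\frac{1}{13} \cdot 1} + 81 \cdot 55 = - \frac{69}{\frac{1}{13} \cdot 1} + 4455 = - 69 \frac{1}{\frac{1}{13}} + 4455 = \left(-69\right) 13 + 4455 = -897 + 4455 = 3558$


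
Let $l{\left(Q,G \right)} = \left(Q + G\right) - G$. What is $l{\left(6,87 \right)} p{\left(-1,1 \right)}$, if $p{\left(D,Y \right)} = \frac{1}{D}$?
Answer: $-6$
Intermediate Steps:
$l{\left(Q,G \right)} = Q$ ($l{\left(Q,G \right)} = \left(G + Q\right) - G = Q$)
$l{\left(6,87 \right)} p{\left(-1,1 \right)} = \frac{6}{-1} = 6 \left(-1\right) = -6$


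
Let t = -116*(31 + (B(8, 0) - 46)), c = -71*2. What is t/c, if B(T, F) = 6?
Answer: -522/71 ≈ -7.3521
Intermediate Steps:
c = -142
t = 1044 (t = -116*(31 + (6 - 46)) = -116*(31 - 40) = -116*(-9) = 1044)
t/c = 1044/(-142) = 1044*(-1/142) = -522/71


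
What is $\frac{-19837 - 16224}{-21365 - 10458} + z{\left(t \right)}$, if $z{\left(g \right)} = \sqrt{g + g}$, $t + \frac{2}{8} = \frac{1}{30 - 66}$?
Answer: $\frac{36061}{31823} + \frac{i \sqrt{5}}{3} \approx 1.1332 + 0.74536 i$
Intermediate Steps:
$t = - \frac{5}{18}$ ($t = - \frac{1}{4} + \frac{1}{30 - 66} = - \frac{1}{4} + \frac{1}{-36} = - \frac{1}{4} - \frac{1}{36} = - \frac{5}{18} \approx -0.27778$)
$z{\left(g \right)} = \sqrt{2} \sqrt{g}$ ($z{\left(g \right)} = \sqrt{2 g} = \sqrt{2} \sqrt{g}$)
$\frac{-19837 - 16224}{-21365 - 10458} + z{\left(t \right)} = \frac{-19837 - 16224}{-21365 - 10458} + \sqrt{2} \sqrt{- \frac{5}{18}} = - \frac{36061}{-31823} + \sqrt{2} \frac{i \sqrt{10}}{6} = \left(-36061\right) \left(- \frac{1}{31823}\right) + \frac{i \sqrt{5}}{3} = \frac{36061}{31823} + \frac{i \sqrt{5}}{3}$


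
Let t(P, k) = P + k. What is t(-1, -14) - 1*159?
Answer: -174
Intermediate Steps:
t(-1, -14) - 1*159 = (-1 - 14) - 1*159 = -15 - 159 = -174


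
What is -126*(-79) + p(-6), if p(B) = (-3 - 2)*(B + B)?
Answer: 10014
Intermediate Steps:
p(B) = -10*B
-126*(-79) + p(-6) = -126*(-79) - 10*(-6) = 9954 + 60 = 10014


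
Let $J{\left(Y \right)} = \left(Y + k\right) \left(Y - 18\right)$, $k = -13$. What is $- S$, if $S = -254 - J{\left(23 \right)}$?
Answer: $304$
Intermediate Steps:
$J{\left(Y \right)} = \left(-18 + Y\right) \left(-13 + Y\right)$ ($J{\left(Y \right)} = \left(Y - 13\right) \left(Y - 18\right) = \left(-13 + Y\right) \left(-18 + Y\right) = \left(-18 + Y\right) \left(-13 + Y\right)$)
$S = -304$ ($S = -254 - \left(234 + 23^{2} - 713\right) = -254 - \left(234 + 529 - 713\right) = -254 - 50 = -304$)
$- S = \left(-1\right) \left(-304\right) = 304$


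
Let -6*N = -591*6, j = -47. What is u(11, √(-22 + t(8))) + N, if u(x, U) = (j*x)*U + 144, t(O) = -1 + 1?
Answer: 735 - 517*I*√22 ≈ 735.0 - 2424.9*I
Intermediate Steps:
t(O) = 0
N = 591 (N = -(-197)*6/2 = -⅙*(-3546) = 591)
u(x, U) = 144 - 47*U*x (u(x, U) = (-47*x)*U + 144 = -47*U*x + 144 = 144 - 47*U*x)
u(11, √(-22 + t(8))) + N = (144 - 47*√(-22 + 0)*11) + 591 = (144 - 47*√(-22)*11) + 591 = (144 - 47*I*√22*11) + 591 = (144 - 517*I*√22) + 591 = 735 - 517*I*√22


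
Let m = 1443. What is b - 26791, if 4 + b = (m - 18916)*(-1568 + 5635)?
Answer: -71089486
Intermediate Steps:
b = -71062695 (b = -4 + (1443 - 18916)*(-1568 + 5635) = -4 - 17473*4067 = -4 - 71062691 = -71062695)
b - 26791 = -71062695 - 26791 = -71089486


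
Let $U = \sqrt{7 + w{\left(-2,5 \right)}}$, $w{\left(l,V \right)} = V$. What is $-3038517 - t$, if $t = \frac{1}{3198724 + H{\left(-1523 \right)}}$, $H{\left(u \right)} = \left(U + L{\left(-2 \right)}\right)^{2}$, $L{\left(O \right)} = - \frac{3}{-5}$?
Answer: $- \frac{19431153465895136396902}{6394946437980481} + \frac{1500 \sqrt{3}}{6394946437980481} \approx -3.0385 \cdot 10^{6}$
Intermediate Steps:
$L{\left(O \right)} = \frac{3}{5}$ ($L{\left(O \right)} = \left(-3\right) \left(- \frac{1}{5}\right) = \frac{3}{5}$)
$U = 2 \sqrt{3}$ ($U = \sqrt{7 + 5} = \sqrt{12} = 2 \sqrt{3} \approx 3.4641$)
$H{\left(u \right)} = \left(\frac{3}{5} + 2 \sqrt{3}\right)^{2}$ ($H{\left(u \right)} = \left(2 \sqrt{3} + \frac{3}{5}\right)^{2} = \left(\frac{3}{5} + 2 \sqrt{3}\right)^{2}$)
$t = \frac{1}{\frac{79968409}{25} + \frac{12 \sqrt{3}}{5}}$ ($t = \frac{1}{3198724 + \left(\frac{309}{25} + \frac{12 \sqrt{3}}{5}\right)} = \frac{1}{\frac{79968409}{25} + \frac{12 \sqrt{3}}{5}} \approx 3.1262 \cdot 10^{-7}$)
$-3038517 - t = -3038517 - \left(\frac{1999210225}{6394946437980481} - \frac{1500 \sqrt{3}}{6394946437980481}\right) = - \frac{19431153465895136396902}{6394946437980481} + \frac{1500 \sqrt{3}}{6394946437980481}$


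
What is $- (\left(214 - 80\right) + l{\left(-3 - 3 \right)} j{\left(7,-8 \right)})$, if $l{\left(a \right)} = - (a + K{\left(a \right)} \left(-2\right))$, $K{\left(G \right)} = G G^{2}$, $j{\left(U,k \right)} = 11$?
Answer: $4552$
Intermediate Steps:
$K{\left(G \right)} = G^{3}$
$l{\left(a \right)} = - a + 2 a^{3}$ ($l{\left(a \right)} = - (a + a^{3} \left(-2\right)) = - (a - 2 a^{3}) = - a + 2 a^{3}$)
$- (\left(214 - 80\right) + l{\left(-3 - 3 \right)} j{\left(7,-8 \right)}) = - (\left(214 - 80\right) + \left(- (-3 - 3) + 2 \left(-3 - 3\right)^{3}\right) 11) = - (134 + \left(- (-3 - 3) + 2 \left(-3 - 3\right)^{3}\right) 11) = - (134 + \left(\left(-1\right) \left(-6\right) + 2 \left(-6\right)^{3}\right) 11) = - (134 + \left(6 + 2 \left(-216\right)\right) 11) = - (134 + \left(6 - 432\right) 11) = - (134 - 4686) = \left(-1\right) \left(-4552\right) = 4552$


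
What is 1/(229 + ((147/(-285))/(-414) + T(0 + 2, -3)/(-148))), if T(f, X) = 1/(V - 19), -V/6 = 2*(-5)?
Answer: 119327220/27326062381 ≈ 0.0043668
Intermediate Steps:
V = 60 (V = -12*(-5) = -6*(-10) = 60)
T(f, X) = 1/41 (T(f, X) = 1/(60 - 19) = 1/41)
1/(229 + ((147/(-285))/(-414) + T(0 + 2, -3)/(-148))) = 1/(229 + ((147/(-285))/(-414) + (1/41)/(-148))) = 1/(229 + ((147*(-1/285))*(-1/414) + (1/41)*(-1/148))) = 1/(229 + (-49/95*(-1/414) - 1/6068)) = 1/(229 + (49/39330 - 1/6068)) = 1/(229 + 129001/119327220) = 1/(27326062381/119327220) = 119327220/27326062381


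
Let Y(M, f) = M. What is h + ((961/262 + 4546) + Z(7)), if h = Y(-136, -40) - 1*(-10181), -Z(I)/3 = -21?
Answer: 3840309/262 ≈ 14658.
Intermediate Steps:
Z(I) = 63 (Z(I) = -3*(-21) = 63)
h = 10045 (h = -136 - 1*(-10181) = -136 + 10181 = 10045)
h + ((961/262 + 4546) + Z(7)) = 10045 + ((961/262 + 4546) + 63) = 10045 + (1192013/262 + 63) = 10045 + 1208519/262 = 3840309/262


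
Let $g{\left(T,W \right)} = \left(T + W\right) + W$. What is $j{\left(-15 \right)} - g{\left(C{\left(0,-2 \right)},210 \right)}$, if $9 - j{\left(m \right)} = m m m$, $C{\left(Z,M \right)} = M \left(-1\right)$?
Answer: $2962$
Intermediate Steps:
$C{\left(Z,M \right)} = - M$
$j{\left(m \right)} = 9 - m^{3}$ ($j{\left(m \right)} = 9 - m m m = 9 - m^{2} m = 9 - m^{3}$)
$g{\left(T,W \right)} = T + 2 W$
$j{\left(-15 \right)} - g{\left(C{\left(0,-2 \right)},210 \right)} = \left(9 - \left(-15\right)^{3}\right) - \left(\left(-1\right) \left(-2\right) + 2 \cdot 210\right) = \left(9 - -3375\right) - \left(2 + 420\right) = \left(9 + 3375\right) - 422 = 3384 - 422 = 2962$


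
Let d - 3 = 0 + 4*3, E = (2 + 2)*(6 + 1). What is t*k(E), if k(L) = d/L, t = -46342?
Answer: -347565/14 ≈ -24826.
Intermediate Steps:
E = 28 (E = 4*7 = 28)
d = 15 (d = 3 + (0 + 4*3) = 3 + (0 + 12) = 3 + 12 = 15)
k(L) = 15/L
t*k(E) = -695130/28 = -46342*15/28 = -347565/14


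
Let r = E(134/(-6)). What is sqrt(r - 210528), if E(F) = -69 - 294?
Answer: I*sqrt(210891) ≈ 459.23*I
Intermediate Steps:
E(F) = -363
r = -363
sqrt(r - 210528) = sqrt(-363 - 210528) = sqrt(-210891) = I*sqrt(210891)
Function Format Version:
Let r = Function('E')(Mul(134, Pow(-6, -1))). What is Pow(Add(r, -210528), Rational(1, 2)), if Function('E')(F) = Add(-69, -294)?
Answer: Mul(I, Pow(210891, Rational(1, 2))) ≈ Mul(459.23, I)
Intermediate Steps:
Function('E')(F) = -363
r = -363
Pow(Add(r, -210528), Rational(1, 2)) = Pow(Add(-363, -210528), Rational(1, 2)) = Pow(-210891, Rational(1, 2)) = Mul(I, Pow(210891, Rational(1, 2)))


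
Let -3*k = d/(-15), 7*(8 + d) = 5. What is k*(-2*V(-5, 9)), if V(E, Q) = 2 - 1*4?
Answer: -68/105 ≈ -0.64762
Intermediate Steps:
d = -51/7 (d = -8 + (⅐)*5 = -8 + 5/7 = -51/7 ≈ -7.2857)
V(E, Q) = -2 (V(E, Q) = 2 - 4 = -2)
k = -17/105 (k = -(-17)/(7*(-15)) = -(-17)*(-1)/(7*15) = -⅓*17/35 = -17/105 ≈ -0.16190)
k*(-2*V(-5, 9)) = -(-34)*(-2)/105 = -17/105*4 = -68/105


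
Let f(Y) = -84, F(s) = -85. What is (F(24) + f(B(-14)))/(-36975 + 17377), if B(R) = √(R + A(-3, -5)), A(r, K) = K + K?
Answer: 169/19598 ≈ 0.0086233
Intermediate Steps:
A(r, K) = 2*K
B(R) = √(-10 + R) (B(R) = √(R + 2*(-5)) = √(R - 10) = √(-10 + R))
(F(24) + f(B(-14)))/(-36975 + 17377) = (-85 - 84)/(-36975 + 17377) = -169/(-19598) = -169*(-1/19598) = 169/19598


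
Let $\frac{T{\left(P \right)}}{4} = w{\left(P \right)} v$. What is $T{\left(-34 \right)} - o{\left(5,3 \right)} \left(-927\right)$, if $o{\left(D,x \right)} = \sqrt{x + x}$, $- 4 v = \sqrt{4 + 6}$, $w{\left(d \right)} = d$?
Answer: $34 \sqrt{10} + 927 \sqrt{6} \approx 2378.2$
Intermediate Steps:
$v = - \frac{\sqrt{10}}{4}$ ($v = - \frac{\sqrt{4 + 6}}{4} = - \frac{\sqrt{10}}{4} \approx -0.79057$)
$o{\left(D,x \right)} = \sqrt{2} \sqrt{x}$ ($o{\left(D,x \right)} = \sqrt{2 x} = \sqrt{2} \sqrt{x}$)
$T{\left(P \right)} = - P \sqrt{10}$ ($T{\left(P \right)} = 4 P \left(- \frac{\sqrt{10}}{4}\right) = 4 \left(- \frac{P \sqrt{10}}{4}\right) = - P \sqrt{10}$)
$T{\left(-34 \right)} - o{\left(5,3 \right)} \left(-927\right) = \left(-1\right) \left(-34\right) \sqrt{10} - \sqrt{2} \sqrt{3} \left(-927\right) = 34 \sqrt{10} - \sqrt{6} \left(-927\right) = 34 \sqrt{10} - - 927 \sqrt{6} = 34 \sqrt{10} + 927 \sqrt{6}$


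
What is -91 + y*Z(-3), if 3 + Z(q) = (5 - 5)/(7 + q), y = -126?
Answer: 287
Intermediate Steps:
Z(q) = -3 (Z(q) = -3 + (5 - 5)/(7 + q) = -3 + 0/(7 + q) = -3 + 0 = -3)
-91 + y*Z(-3) = -91 - 126*(-3) = -91 + 378 = 287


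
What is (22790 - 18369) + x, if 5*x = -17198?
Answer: 4907/5 ≈ 981.40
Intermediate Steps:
x = -17198/5 (x = (⅕)*(-17198) = -17198/5 ≈ -3439.6)
(22790 - 18369) + x = (22790 - 18369) - 17198/5 = 4421 - 17198/5 = 4907/5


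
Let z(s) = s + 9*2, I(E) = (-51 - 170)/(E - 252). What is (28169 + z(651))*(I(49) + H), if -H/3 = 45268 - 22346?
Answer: -402557630126/203 ≈ -1.9830e+9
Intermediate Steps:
I(E) = -221/(-252 + E)
H = -68766 (H = -3*(45268 - 22346) = -3*22922 = -68766)
z(s) = 18 + s (z(s) = s + 18 = 18 + s)
(28169 + z(651))*(I(49) + H) = (28169 + (18 + 651))*(-221/(-252 + 49) - 68766) = (28169 + 669)*(-221/(-203) - 68766) = 28838*(-221*(-1/203) - 68766) = 28838*(221/203 - 68766) = 28838*(-13959277/203) = -402557630126/203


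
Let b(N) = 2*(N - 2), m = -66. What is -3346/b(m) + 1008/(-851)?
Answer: 1355179/57868 ≈ 23.418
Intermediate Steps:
b(N) = -4 + 2*N (b(N) = 2*(-2 + N) = -4 + 2*N)
-3346/b(m) + 1008/(-851) = -3346/(-4 + 2*(-66)) + 1008/(-851) = -3346/(-4 - 132) + 1008*(-1/851) = -3346/(-136) - 1008/851 = -3346*(-1/136) - 1008/851 = 1673/68 - 1008/851 = 1355179/57868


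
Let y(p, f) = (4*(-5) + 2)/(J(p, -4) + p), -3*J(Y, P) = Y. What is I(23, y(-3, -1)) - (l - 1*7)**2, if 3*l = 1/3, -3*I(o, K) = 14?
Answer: -4222/81 ≈ -52.123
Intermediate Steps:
J(Y, P) = -Y/3
y(p, f) = -27/p (y(p, f) = (4*(-5) + 2)/(-p/3 + p) = (-20 + 2)/((2*p/3)) = -27/p)
I(o, K) = -14/3 (I(o, K) = -1/3*14 = -14/3)
l = 1/9 (l = (1/3)/3 = (1/3)*(1/3) = 1/9 ≈ 0.11111)
I(23, y(-3, -1)) - (l - 1*7)**2 = -14/3 - (1/9 - 1*7)**2 = -14/3 - (1/9 - 7)**2 = -14/3 - (-62/9)**2 = -14/3 - 1*3844/81 = -14/3 - 3844/81 = -4222/81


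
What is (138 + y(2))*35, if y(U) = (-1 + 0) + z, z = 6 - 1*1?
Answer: 4970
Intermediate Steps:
z = 5 (z = 6 - 1 = 5)
y(U) = 4 (y(U) = (-1 + 0) + 5 = -1 + 5 = 4)
(138 + y(2))*35 = (138 + 4)*35 = 142*35 = 4970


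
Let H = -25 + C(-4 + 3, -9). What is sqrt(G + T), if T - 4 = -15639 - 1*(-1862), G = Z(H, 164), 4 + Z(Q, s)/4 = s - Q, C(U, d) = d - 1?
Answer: I*sqrt(12993) ≈ 113.99*I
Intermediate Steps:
C(U, d) = -1 + d
H = -35 (H = -25 + (-1 - 9) = -25 - 10 = -35)
Z(Q, s) = -16 - 4*Q + 4*s (Z(Q, s) = -16 + 4*(s - Q) = -16 + (-4*Q + 4*s) = -16 - 4*Q + 4*s)
G = 780 (G = -16 - 4*(-35) + 4*164 = -16 + 140 + 656 = 780)
T = -13773 (T = 4 + (-15639 - 1*(-1862)) = 4 + (-15639 + 1862) = 4 - 13777 = -13773)
sqrt(G + T) = sqrt(780 - 13773) = sqrt(-12993) = I*sqrt(12993)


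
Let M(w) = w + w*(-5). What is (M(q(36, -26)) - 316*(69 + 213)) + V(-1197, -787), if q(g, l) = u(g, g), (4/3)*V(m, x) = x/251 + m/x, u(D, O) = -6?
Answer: -35196830895/395074 ≈ -89089.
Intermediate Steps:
V(m, x) = 3*x/1004 + 3*m/(4*x) (V(m, x) = 3*(x/251 + m/x)/4 = 3*x/1004 + 3*m/(4*x))
q(g, l) = -6
M(w) = -4*w (M(w) = w - 5*w = -4*w)
(M(q(36, -26)) - 316*(69 + 213)) + V(-1197, -787) = (-4*(-6) - 316*(69 + 213)) + (3/1004)*((-787)² + 251*(-1197))/(-787) = (24 - 316*282) + (3/1004)*(-1/787)*(619369 - 300447) = (24 - 89112) + (3/1004)*(-1/787)*318922 = -89088 - 478383/395074 = -35196830895/395074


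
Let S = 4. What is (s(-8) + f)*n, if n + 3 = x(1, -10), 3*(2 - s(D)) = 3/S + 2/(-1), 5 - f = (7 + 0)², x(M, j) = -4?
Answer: 3493/12 ≈ 291.08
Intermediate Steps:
f = -44 (f = 5 - (7 + 0)² = 5 - 1*7² = 5 - 1*49 = 5 - 49 = -44)
s(D) = 29/12 (s(D) = 2 - (3/4 + 2/(-1))/3 = 2 - (3*(¼) + 2*(-1))/3 = 2 - (¾ - 2)/3 = 2 - ⅓*(-5/4) = 2 + 5/12 = 29/12)
n = -7 (n = -3 - 4 = -7)
(s(-8) + f)*n = (29/12 - 44)*(-7) = -499/12*(-7) = 3493/12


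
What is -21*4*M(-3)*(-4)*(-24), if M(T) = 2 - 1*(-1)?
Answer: -24192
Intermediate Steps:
M(T) = 3 (M(T) = 2 + 1 = 3)
-21*4*M(-3)*(-4)*(-24) = -21*4*3*(-4)*(-24) = -252*(-4)*(-24) = -21*(-48)*(-24) = 1008*(-24) = -24192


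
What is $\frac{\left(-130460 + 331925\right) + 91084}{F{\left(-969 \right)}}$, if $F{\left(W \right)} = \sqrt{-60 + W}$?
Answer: $- \frac{292549 i \sqrt{21}}{147} \approx - 9119.9 i$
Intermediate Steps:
$\frac{\left(-130460 + 331925\right) + 91084}{F{\left(-969 \right)}} = \frac{\left(-130460 + 331925\right) + 91084}{\sqrt{-60 - 969}} = \frac{201465 + 91084}{\sqrt{-1029}} = \frac{292549}{7 i \sqrt{21}} = 292549 \left(- \frac{i \sqrt{21}}{147}\right) = - \frac{292549 i \sqrt{21}}{147}$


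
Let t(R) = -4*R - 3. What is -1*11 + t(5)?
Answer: -34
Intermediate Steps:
t(R) = -3 - 4*R
-1*11 + t(5) = -1*11 + (-3 - 4*5) = -11 + (-3 - 20) = -11 - 23 = -34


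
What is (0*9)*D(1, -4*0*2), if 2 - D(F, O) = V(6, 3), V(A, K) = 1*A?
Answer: 0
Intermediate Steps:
V(A, K) = A
D(F, O) = -4 (D(F, O) = 2 - 1*6 = 2 - 6 = -4)
(0*9)*D(1, -4*0*2) = (0*9)*(-4) = 0*(-4) = 0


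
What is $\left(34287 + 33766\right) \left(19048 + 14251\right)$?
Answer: $2266096847$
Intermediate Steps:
$\left(34287 + 33766\right) \left(19048 + 14251\right) = 68053 \cdot 33299 = 2266096847$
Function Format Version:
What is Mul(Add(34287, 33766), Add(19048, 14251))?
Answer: 2266096847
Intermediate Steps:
Mul(Add(34287, 33766), Add(19048, 14251)) = Mul(68053, 33299) = 2266096847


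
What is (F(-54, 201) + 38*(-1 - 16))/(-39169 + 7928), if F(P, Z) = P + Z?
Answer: 499/31241 ≈ 0.015973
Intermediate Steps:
(F(-54, 201) + 38*(-1 - 16))/(-39169 + 7928) = ((-54 + 201) + 38*(-1 - 16))/(-39169 + 7928) = (147 + 38*(-17))/(-31241) = (147 - 646)*(-1/31241) = -499*(-1/31241) = 499/31241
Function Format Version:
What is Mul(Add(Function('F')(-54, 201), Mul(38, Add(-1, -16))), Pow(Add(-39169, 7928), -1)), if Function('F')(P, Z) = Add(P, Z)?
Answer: Rational(499, 31241) ≈ 0.015973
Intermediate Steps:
Mul(Add(Function('F')(-54, 201), Mul(38, Add(-1, -16))), Pow(Add(-39169, 7928), -1)) = Mul(Add(Add(-54, 201), Mul(38, Add(-1, -16))), Pow(Add(-39169, 7928), -1)) = Mul(Add(147, Mul(38, -17)), Pow(-31241, -1)) = Mul(Add(147, -646), Rational(-1, 31241)) = Mul(-499, Rational(-1, 31241)) = Rational(499, 31241)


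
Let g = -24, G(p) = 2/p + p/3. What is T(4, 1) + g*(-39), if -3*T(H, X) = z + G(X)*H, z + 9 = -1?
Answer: 8426/9 ≈ 936.22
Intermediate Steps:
G(p) = 2/p + p/3 (G(p) = 2/p + p*(1/3) = 2/p + p/3)
z = -10 (z = -9 - 1 = -10)
T(H, X) = 10/3 - H*(2/X + X/3)/3 (T(H, X) = -(-10 + (2/X + X/3)*H)/3 = -(-10 + H*(2/X + X/3))/3 = 10/3 - H*(2/X + X/3)/3)
T(4, 1) + g*(-39) = (1/9)*(30*1 - 1*4*(6 + 1**2))/1 - 24*(-39) = (1/9)*1*(30 - 1*4*(6 + 1)) + 936 = (1/9)*1*(30 - 1*4*7) + 936 = (1/9)*1*(30 - 28) + 936 = (1/9)*1*2 + 936 = 2/9 + 936 = 8426/9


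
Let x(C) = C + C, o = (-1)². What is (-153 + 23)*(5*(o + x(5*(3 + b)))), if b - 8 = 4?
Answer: -98150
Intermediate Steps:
b = 12 (b = 8 + 4 = 12)
o = 1
x(C) = 2*C
(-153 + 23)*(5*(o + x(5*(3 + b)))) = (-153 + 23)*(5*(1 + 2*(5*(3 + 12)))) = -650*(1 + 2*(5*15)) = -650*(1 + 2*75) = -650*(1 + 150) = -650*151 = -130*755 = -98150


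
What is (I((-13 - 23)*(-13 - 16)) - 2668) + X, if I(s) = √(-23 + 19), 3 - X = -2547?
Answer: -118 + 2*I ≈ -118.0 + 2.0*I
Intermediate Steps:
X = 2550 (X = 3 - 1*(-2547) = 3 + 2547 = 2550)
I(s) = 2*I (I(s) = √(-4) = 2*I)
(I((-13 - 23)*(-13 - 16)) - 2668) + X = (2*I - 2668) + 2550 = (-2668 + 2*I) + 2550 = -118 + 2*I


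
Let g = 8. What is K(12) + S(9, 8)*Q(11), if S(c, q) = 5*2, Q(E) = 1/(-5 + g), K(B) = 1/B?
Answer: 41/12 ≈ 3.4167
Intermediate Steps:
K(B) = 1/B
Q(E) = ⅓ (Q(E) = 1/(-5 + 8) = 1/3 = ⅓)
S(c, q) = 10
K(12) + S(9, 8)*Q(11) = 1/12 + 10*(⅓) = 1/12 + 10/3 = 41/12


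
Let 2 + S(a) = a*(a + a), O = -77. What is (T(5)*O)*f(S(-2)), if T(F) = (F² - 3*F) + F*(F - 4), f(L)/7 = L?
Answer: -48510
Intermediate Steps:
S(a) = -2 + 2*a² (S(a) = -2 + a*(a + a) = -2 + a*(2*a) = -2 + 2*a²)
f(L) = 7*L
T(F) = F² - 3*F + F*(-4 + F) (T(F) = (F² - 3*F) + F*(-4 + F) = F² - 3*F + F*(-4 + F))
(T(5)*O)*f(S(-2)) = ((5*(-7 + 2*5))*(-77))*(7*(-2 + 2*(-2)²)) = ((5*(-7 + 10))*(-77))*(7*(-2 + 2*4)) = ((5*3)*(-77))*(7*(-2 + 8)) = (15*(-77))*(7*6) = -1155*42 = -48510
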